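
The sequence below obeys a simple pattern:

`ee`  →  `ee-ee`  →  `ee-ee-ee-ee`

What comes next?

ee-ee-ee-ee-ee-ee-ee-ee

s(k+1) = s(k)·-·s(k) — each term doubles the last with '-' between the halves.
So the next term is two copies of ee-ee-ee-ee with '-' between the halves.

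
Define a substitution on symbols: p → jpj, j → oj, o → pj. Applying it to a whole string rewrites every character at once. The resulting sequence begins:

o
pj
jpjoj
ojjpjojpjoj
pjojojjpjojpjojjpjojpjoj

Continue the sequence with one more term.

Rewriting the 24 symbols of pjojojjpjojpjojjpjojpjoj one by one yields jpj oj pj oj pj oj oj jpj oj pj oj jpj oj pj oj oj jpj oj pj oj jpj oj pj oj; concatenated:

jpjojpjojpjojojjpjojpjojjpjojpjojojjpjojpjojjpjojpjoj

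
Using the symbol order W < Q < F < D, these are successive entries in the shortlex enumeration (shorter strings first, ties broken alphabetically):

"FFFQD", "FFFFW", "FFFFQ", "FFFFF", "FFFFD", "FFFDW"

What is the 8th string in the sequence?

Continuing the enumeration 2 steps past FFFDW: FFFDW → FFFDQ → (answer).

FFFDF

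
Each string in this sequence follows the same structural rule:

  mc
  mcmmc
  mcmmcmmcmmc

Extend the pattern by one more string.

s(k+1) = s(k)·m·s(k) — each term doubles the last with 'm' between the halves.
One more doubling of mcmmcmmcmmc gives the answer.

mcmmcmmcmmcmmcmmcmmcmmc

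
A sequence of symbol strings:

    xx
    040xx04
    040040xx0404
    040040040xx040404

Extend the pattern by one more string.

Each term wraps the previous one in 040 on the left and 04 on the right.
So the next term is 040·040040040xx040404·04.

040040040040xx04040404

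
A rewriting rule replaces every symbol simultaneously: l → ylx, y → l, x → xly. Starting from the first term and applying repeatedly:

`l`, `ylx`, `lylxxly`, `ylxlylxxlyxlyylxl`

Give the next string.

Applying the rule to each of the 17 symbols of ylxlylxxlyxlyylxl gives the pieces l ylx xly ylx l ylx xly xly ylx l xly ylx l l ylx xly ylx, which concatenate to the answer.

lylxxlyylxlylxxlyxlyylxlxlyylxllylxxlyylx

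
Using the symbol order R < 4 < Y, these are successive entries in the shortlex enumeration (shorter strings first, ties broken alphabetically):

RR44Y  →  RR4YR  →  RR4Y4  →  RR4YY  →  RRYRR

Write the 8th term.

RRY4R

Advancing 3 positions from RRYRR through RRYRR → RRYR4 → RRYRY reaches term 8.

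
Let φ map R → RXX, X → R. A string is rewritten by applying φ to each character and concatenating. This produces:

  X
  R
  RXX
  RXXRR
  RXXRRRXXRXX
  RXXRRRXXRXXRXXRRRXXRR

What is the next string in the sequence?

Replace each of the 21 characters of RXXRRRXXRXXRXXRRRXXRR in place — RXX R R RXX RXX RXX R R RXX R R RXX R R RXX RXX RXX R R RXX RXX — and concatenate.

RXXRRRXXRXXRXXRRRXXRRRXXRRRXXRXXRXXRRRXXRXX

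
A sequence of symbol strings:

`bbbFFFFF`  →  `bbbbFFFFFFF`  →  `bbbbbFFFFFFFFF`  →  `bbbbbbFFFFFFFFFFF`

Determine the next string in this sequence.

Each string has the form b^{n} F^{2n-1}, where the shown terms are n = 3, 4, 5, 6.
At n = 7 the blocks have lengths 7, 13.

bbbbbbbFFFFFFFFFFFFF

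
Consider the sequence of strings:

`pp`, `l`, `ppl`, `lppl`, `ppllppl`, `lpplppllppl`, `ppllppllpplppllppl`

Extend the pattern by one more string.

Each term (from the third on) is the two preceding terms concatenated in order: term 3 = pp·l = ppl.
Continuing: lpplppllppl · ppllppllpplppllppl gives term 8.

lpplppllpplppllppllpplppllppl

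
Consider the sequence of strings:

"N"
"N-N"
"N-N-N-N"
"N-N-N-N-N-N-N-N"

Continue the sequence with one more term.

N-N-N-N-N-N-N-N-N-N-N-N-N-N-N-N

s(k+1) = s(k)·-·s(k) — each term doubles the last with '-' between the halves.
So the next term is two copies of N-N-N-N-N-N-N-N with '-' between the halves.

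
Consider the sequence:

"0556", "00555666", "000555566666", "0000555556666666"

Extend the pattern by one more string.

00000555555666666666

Term n consists of n 0's, followed by n+1 5's, followed by 2n-1 6's (n = 1, 2, …).
At n = 5 the blocks have lengths 5, 6, 9.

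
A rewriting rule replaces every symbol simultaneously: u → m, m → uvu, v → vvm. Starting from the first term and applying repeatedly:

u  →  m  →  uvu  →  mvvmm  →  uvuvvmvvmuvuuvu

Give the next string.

Applying the rule to each of the 15 symbols of uvuvvmvvmuvuuvu gives the pieces m vvm m vvm vvm uvu vvm vvm uvu m vvm m m vvm m, which concatenate to the answer.

mvvmmvvmvvmuvuvvmvvmuvumvvmmmvvmm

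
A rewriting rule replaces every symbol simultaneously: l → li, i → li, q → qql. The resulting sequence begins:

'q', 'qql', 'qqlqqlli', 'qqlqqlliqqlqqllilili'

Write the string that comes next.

Replace each of the 20 characters of qqlqqlliqqlqqllilili in place — qql qql li qql qql li li li qql qql li qql qql li li li li li li li — and concatenate.

qqlqqlliqqlqqllililiqqlqqlliqqlqqllilililililili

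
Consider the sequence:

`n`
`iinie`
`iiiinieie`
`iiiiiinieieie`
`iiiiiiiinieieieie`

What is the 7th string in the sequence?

iiiiiiiiiiiinieieieieieie

Every step adds ii to the front and ie to the end of the previous string.
From iiiiiiiinieieieie, 2 further steps: iiiiiiiinieieieie → iiiiiiiiiinieieieieie → (answer).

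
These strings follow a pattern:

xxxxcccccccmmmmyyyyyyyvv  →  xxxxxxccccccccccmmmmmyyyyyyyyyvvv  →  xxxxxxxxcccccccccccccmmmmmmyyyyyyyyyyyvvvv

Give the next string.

Term n consists of 2n x's, followed by 3n+1 c's, followed by n+2 m's, followed by 2n+3 y's, followed by n v's, where the shown terms are n = 2, 3, 4.
At n = 5 the blocks have lengths 10, 16, 7, 13, 5.

xxxxxxxxxxccccccccccccccccmmmmmmmyyyyyyyyyyyyyvvvvv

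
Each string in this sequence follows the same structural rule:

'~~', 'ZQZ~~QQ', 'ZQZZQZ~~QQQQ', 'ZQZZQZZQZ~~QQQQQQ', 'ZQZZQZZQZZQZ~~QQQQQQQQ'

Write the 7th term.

Each term wraps the previous one in ZQZ on the left and QQ on the right.
From ZQZZQZZQZZQZ~~QQQQQQQQ, 2 further steps: ZQZZQZZQZZQZ~~QQQQQQQQ → ZQZZQZZQZZQZZQZ~~QQQQQQQQQQ → (answer).

ZQZZQZZQZZQZZQZZQZ~~QQQQQQQQQQQQ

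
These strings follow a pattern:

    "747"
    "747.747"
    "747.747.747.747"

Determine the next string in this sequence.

s(k+1) = s(k)·.·s(k) — each term doubles the last with '.' between the halves.
One more doubling of 747.747.747.747 gives the answer.

747.747.747.747.747.747.747.747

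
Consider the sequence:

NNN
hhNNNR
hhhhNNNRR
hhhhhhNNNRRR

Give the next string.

s(k+1) = hh·s(k)·R, so each term gains hh as a prefix and R as a suffix.
Applying this once more to hhhhhhNNNRRR:

hhhhhhhhNNNRRRR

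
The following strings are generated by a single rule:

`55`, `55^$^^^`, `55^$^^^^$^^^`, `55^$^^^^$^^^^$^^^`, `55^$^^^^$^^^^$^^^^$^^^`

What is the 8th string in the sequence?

55^$^^^^$^^^^$^^^^$^^^^$^^^^$^^^^$^^^

Every step adds ^$^^^ to the end: s(k+1) = s(k)·^$^^^.
From 55^$^^^^$^^^^$^^^^$^^^, 3 further steps: 55^$^^^^$^^^^$^^^^$^^^ → 55^$^^^^$^^^^$^^^^$^^^^$^^^ → 55^$^^^^$^^^^$^^^^$^^^^$^^^^$^^^ → (answer).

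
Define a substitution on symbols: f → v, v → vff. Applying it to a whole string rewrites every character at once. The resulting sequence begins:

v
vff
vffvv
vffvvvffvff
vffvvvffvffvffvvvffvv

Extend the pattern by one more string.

vffvvvffvffvffvvvffvvvffvvvffvffvffvvvffvff

φ(vffvvvffvffvffvvvffvv) expands symbol-by-symbol to vff v v vff vff vff v v vff v v vff v v vff vff vff v v vff vff; joining the 21 pieces gives the next term.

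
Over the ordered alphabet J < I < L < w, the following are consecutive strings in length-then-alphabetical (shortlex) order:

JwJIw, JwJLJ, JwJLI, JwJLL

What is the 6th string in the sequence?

JwJwJ

Advancing 2 positions from JwJLL through JwJLL → JwJLw reaches term 6.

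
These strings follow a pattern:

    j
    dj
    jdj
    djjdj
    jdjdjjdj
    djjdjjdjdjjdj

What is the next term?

This is a Fibonacci-style word recurrence s(k) = s(k−2)·s(k−1): e.g. j·dj = jdj.
The next term joins jdjdjjdj and djjdjjdjdjjdj.

jdjdjjdjdjjdjjdjdjjdj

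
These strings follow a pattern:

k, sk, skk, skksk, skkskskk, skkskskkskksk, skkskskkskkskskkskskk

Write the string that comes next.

This is a Fibonacci-style word recurrence s(k) = s(k−1)·s(k−2): e.g. sk·k = skk.
So term 8 is skkskskkskkskskkskskk·skkskskkskksk.

skkskskkskkskskkskskkskkskskkskksk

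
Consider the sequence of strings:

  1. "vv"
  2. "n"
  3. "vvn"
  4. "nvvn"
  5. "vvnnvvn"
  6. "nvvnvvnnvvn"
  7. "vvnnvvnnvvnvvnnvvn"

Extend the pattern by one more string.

nvvnvvnnvvnvvnnvvnnvvnvvnnvvn

From term 3 onward, concatenate the second-to-last term with the last: vv·n = vvn, n·vvn = nvvn, …
Continuing: nvvnvvnnvvn · vvnnvvnnvvnvvnnvvn gives term 8.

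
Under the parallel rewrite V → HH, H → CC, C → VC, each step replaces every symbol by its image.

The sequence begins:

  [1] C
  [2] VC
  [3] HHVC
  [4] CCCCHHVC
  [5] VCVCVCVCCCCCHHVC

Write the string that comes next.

φ(VCVCVCVCCCCCHHVC) expands symbol-by-symbol to HH VC HH VC HH VC HH VC VC VC VC VC CC CC HH VC; joining the 16 pieces gives the next term.

HHVCHHVCHHVCHHVCVCVCVCVCCCCCHHVC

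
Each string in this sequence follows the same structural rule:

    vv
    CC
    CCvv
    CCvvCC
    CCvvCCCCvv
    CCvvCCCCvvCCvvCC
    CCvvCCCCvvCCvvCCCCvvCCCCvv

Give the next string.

Each term (from the third on) is the previous term followed by the one before it: term 3 = CC·vv = CCvv.
The next term joins CCvvCCCCvvCCvvCCCCvvCCCCvv and CCvvCCCCvvCCvvCC.

CCvvCCCCvvCCvvCCCCvvCCCCvvCCvvCCCCvvCCvvCC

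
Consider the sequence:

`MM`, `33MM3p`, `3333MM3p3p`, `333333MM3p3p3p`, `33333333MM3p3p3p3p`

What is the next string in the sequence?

3333333333MM3p3p3p3p3p

Each term wraps the previous one in 33 on the left and 3p on the right.
So the next term is 33·33333333MM3p3p3p3p·3p.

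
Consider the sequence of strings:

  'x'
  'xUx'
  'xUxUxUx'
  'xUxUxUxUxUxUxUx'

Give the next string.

s(k+1) = s(k)·U·s(k) — each term doubles the last with 'U' between the halves.
One more doubling of xUxUxUxUxUxUxUx gives the answer.

xUxUxUxUxUxUxUxUxUxUxUxUxUxUxUx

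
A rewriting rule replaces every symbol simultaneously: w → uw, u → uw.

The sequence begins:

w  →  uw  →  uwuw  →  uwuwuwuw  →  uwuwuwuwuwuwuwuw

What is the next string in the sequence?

uwuwuwuwuwuwuwuwuwuwuwuwuwuwuwuw

Applying the rule to each of the 16 symbols of uwuwuwuwuwuwuwuw gives the pieces uw uw uw uw uw uw uw uw uw uw uw uw uw uw uw uw, which concatenate to the answer.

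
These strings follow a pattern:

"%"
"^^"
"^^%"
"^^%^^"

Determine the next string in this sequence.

^^%^^^^%

This is a Fibonacci-style word recurrence s(k) = s(k−1)·s(k−2): e.g. ^^·% = ^^%.
Continuing: ^^%^^ · ^^% gives term 5.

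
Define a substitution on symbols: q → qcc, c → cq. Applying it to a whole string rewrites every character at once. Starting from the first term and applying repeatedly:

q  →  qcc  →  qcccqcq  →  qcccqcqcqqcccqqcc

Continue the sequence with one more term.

qcccqcqcqqcccqqcccqqccqcccqcqcqqccqcccqcq

Applying the rule to each of the 17 symbols of qcccqcqcqqcccqqcc gives the pieces qcc cq cq cq qcc cq qcc cq qcc qcc cq cq cq qcc qcc cq cq, which concatenate to the answer.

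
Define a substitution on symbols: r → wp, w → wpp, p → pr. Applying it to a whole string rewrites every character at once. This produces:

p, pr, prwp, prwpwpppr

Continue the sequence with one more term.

Rewriting each symbol of prwpwpppr: p→pr, r→wp, w→wpp, p→pr, w→wpp, p→pr, p→pr, p→pr, r→wp, which concatenates to pr wp wpp pr wpp pr pr pr wp.

prwpwppprwppprprprwp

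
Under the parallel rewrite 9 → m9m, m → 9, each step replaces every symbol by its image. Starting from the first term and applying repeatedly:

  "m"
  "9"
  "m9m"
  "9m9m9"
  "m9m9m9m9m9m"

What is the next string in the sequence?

Rewriting each symbol of m9m9m9m9m9m: m→9, 9→m9m, m→9, 9→m9m, m→9, 9→m9m, m→9, 9→m9m, m→9, 9→m9m, m→9, which concatenates to 9 m9m 9 m9m 9 m9m 9 m9m 9 m9m 9.

9m9m9m9m9m9m9m9m9m9m9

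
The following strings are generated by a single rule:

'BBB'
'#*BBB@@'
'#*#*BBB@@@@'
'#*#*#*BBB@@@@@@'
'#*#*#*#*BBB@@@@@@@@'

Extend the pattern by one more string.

s(k+1) = #*·s(k)·@@, so each term gains #* as a prefix and @@ as a suffix.
One more step from #*#*#*#*BBB@@@@@@@@ gives the answer.

#*#*#*#*#*BBB@@@@@@@@@@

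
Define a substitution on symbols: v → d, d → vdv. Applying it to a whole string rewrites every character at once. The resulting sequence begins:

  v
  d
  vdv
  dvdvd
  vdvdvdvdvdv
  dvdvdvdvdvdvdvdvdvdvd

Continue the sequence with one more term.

vdvdvdvdvdvdvdvdvdvdvdvdvdvdvdvdvdvdvdvdvdv

φ(dvdvdvdvdvdvdvdvdvdvd) expands symbol-by-symbol to vdv d vdv d vdv d vdv d vdv d vdv d vdv d vdv d vdv d vdv d vdv; joining the 21 pieces gives the next term.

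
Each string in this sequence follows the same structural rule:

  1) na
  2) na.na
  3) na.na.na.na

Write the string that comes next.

Every step duplicates the string with '.' between the halves.
Doubling na.na.na.na with '.' between the halves:

na.na.na.na.na.na.na.na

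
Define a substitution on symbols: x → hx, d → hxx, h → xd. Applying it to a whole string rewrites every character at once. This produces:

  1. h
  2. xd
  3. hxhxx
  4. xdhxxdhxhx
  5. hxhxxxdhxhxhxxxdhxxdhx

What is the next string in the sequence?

Rewriting the 22 symbols of hxhxxxdhxhxhxxxdhxxdhx one by one yields xd hx xd hx hx hx hxx xd hx xd hx xd hx hx hx hxx xd hx hx hxx xd hx; concatenated:

xdhxxdhxhxhxhxxxdhxxdhxxdhxhxhxhxxxdhxhxhxxxdhx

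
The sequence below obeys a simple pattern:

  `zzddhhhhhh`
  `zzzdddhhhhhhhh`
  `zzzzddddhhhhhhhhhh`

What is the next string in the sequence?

zzzzzdddddhhhhhhhhhhhh

The n-th term is n z's then n d's then 2n+2 h's, where the shown terms are n = 2, 3, 4.
At n = 5 the blocks have lengths 5, 5, 12.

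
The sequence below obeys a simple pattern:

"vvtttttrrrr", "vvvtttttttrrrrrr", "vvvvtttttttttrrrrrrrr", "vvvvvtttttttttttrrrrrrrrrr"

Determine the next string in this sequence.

Reading off run lengths: v runs 2, 3, 4, 5; t runs 5, 7, 9, 11; r runs 4, 6, 8, 10 — each is linear in n, where the shown terms are n = 2, 3, 4, 5.
For the next term, n = 6, so the run lengths are 6, 13, 12.

vvvvvvtttttttttttttrrrrrrrrrrrr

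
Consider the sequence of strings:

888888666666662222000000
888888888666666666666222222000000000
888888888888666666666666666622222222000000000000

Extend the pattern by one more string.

Reading off run lengths: 8 runs 6, 9, 12; 6 runs 8, 12, 16; 2 runs 4, 6, 8; 0 runs 6, 9, 12 — each is linear in n, where the shown terms are n = 2, 3, 4.
Setting n = 5 gives 15, 20, 10, 15 characters in each block.

888888888888888666666666666666666662222222222000000000000000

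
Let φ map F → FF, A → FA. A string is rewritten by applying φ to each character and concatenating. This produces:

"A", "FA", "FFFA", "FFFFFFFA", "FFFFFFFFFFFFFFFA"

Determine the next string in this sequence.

FFFFFFFFFFFFFFFFFFFFFFFFFFFFFFFA

Applying the rule to each of the 16 symbols of FFFFFFFFFFFFFFFA gives the pieces FF FF FF FF FF FF FF FF FF FF FF FF FF FF FF FA, which concatenate to the answer.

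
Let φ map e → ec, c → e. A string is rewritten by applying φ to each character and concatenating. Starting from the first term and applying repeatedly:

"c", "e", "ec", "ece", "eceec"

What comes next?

eceecece

Apply φ to eceec symbol by symbol: e→ec, c→e, e→ec, e→ec, c→e; joined: ec e ec ec e.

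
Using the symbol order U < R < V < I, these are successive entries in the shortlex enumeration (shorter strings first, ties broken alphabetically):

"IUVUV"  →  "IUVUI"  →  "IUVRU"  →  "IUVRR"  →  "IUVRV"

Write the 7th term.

IUVVU

Continuing the enumeration 2 steps past IUVRV: IUVRV → IUVRI → (answer).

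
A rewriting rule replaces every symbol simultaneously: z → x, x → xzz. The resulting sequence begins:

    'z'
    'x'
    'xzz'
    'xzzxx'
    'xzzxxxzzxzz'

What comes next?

xzzxxxzzxzzxzzxxxzzxx

Expanding xzzxxxzzxzz: x→xzz, z→x, z→x, x→xzz, x→xzz, x→xzz, z→x, z→x, x→xzz, z→x, z→x. Concatenated: xzz x x xzz xzz xzz x x xzz x x.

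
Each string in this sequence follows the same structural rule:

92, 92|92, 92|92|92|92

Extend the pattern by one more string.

Every step duplicates the string with '|' between the halves.
Doubling 92|92|92|92 with '|' between the halves:

92|92|92|92|92|92|92|92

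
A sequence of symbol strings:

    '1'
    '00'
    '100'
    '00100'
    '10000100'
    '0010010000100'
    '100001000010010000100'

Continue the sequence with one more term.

From term 3 onward, concatenate the second-to-last term with the last: 1·00 = 100, 00·100 = 00100, …
The next term joins 0010010000100 and 100001000010010000100.

0010010000100100001000010010000100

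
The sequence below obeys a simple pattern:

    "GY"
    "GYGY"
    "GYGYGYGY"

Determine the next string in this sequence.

GYGYGYGYGYGYGYGY

Each string is two copies of the previous one concatenated.
So the next term is two copies of GYGYGYGY.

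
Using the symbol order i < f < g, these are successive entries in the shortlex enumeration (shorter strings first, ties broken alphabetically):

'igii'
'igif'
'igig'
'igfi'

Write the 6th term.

Advancing 2 positions from igfi through igfi → igff reaches term 6.

igfg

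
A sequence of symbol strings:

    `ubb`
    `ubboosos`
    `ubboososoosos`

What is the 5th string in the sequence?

ubboososoososoososoosos

Every step adds oosos to the end: s(k+1) = s(k)·oosos.
From ubboososoosos, 2 further steps: ubboososoosos → ubboososoososoosos → (answer).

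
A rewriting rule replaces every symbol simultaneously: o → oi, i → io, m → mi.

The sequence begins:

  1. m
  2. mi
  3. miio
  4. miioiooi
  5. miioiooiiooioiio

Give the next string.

φ(miioiooiiooioiio) expands symbol-by-symbol to mi io io oi io oi oi io io oi oi io oi io io oi; joining the 16 pieces gives the next term.

miioiooiiooioiioiooioiiooiioiooi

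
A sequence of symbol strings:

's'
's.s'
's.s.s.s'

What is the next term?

s(k+1) = s(k)·.·s(k) — each term doubles the last with '.' between the halves.
Doubling s.s.s.s with '.' between the halves:

s.s.s.s.s.s.s.s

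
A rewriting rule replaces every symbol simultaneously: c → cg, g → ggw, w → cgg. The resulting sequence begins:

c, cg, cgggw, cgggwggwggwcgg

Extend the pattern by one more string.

cgggwggwggwcggggwggwcggggwggwcggcgggwggw

Replace each of the 14 characters of cgggwggwggwcgg in place — cg ggw ggw ggw cgg ggw ggw cgg ggw ggw cgg cg ggw ggw — and concatenate.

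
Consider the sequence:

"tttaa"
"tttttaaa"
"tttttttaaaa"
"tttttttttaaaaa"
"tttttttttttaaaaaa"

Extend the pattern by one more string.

tttttttttttttaaaaaaa

The n-th term is 2n+1 t's then n+1 a's (n = 1, 2, …).
At n = 6 the blocks have lengths 13, 7.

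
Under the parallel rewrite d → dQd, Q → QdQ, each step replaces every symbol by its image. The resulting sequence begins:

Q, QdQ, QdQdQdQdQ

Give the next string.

Rewriting each symbol of QdQdQdQdQ: Q→QdQ, d→dQd, Q→QdQ, d→dQd, Q→QdQ, d→dQd, Q→QdQ, d→dQd, Q→QdQ, which concatenates to QdQ dQd QdQ dQd QdQ dQd QdQ dQd QdQ.

QdQdQdQdQdQdQdQdQdQdQdQdQdQ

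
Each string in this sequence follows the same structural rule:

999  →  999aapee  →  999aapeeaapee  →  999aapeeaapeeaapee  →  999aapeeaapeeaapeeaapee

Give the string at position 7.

Each term is the previous one with aapee appended.
From 999aapeeaapeeaapeeaapee, 2 further steps: 999aapeeaapeeaapeeaapee → 999aapeeaapeeaapeeaapeeaapee → (answer).

999aapeeaapeeaapeeaapeeaapeeaapee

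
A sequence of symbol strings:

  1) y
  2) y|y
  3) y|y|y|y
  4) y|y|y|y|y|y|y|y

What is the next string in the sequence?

Every step duplicates the string with '|' between the halves.
Doubling y|y|y|y|y|y|y|y with '|' between the halves:

y|y|y|y|y|y|y|y|y|y|y|y|y|y|y|y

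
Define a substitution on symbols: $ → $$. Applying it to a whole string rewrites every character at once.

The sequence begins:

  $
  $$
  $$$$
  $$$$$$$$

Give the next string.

$$$$$$$$$$$$$$$$

Expanding $$$$$$$$: $→$$, $→$$, $→$$, $→$$, $→$$, $→$$, $→$$, $→$$. Concatenated: $$ $$ $$ $$ $$ $$ $$ $$.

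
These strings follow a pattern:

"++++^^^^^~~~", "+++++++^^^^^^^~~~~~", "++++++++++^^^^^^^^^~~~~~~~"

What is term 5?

Term n consists of 3n-2 +'s, followed by 2n+1 ^'s, followed by 2n-1 ~'s, where the shown terms are n = 2, 3, 4.
For term 5, n = 6, so the run lengths are 16, 13, 11.

++++++++++++++++^^^^^^^^^^^^^~~~~~~~~~~~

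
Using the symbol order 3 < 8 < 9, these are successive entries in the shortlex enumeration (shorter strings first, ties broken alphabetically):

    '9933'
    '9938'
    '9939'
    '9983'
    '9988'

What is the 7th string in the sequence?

9993

Advancing 2 positions from 9988 through 9988 → 9989 reaches term 7.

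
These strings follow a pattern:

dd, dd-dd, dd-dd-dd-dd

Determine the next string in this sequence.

Every step duplicates the string with '-' between the halves.
Doubling dd-dd-dd-dd with '-' between the halves:

dd-dd-dd-dd-dd-dd-dd-dd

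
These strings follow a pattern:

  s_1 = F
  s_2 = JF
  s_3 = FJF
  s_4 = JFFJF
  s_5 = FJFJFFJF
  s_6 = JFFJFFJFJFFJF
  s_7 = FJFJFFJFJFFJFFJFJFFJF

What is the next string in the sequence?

This is a Fibonacci-style word recurrence s(k) = s(k−2)·s(k−1): e.g. F·JF = FJF.
So term 8 is JFFJFFJFJFFJF·FJFJFFJFJFFJFFJFJFFJF.

JFFJFFJFJFFJFFJFJFFJFJFFJFFJFJFFJF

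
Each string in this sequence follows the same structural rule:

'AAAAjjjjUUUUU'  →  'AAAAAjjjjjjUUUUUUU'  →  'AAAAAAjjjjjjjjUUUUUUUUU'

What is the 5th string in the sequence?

Each string has the form A^{n+2} j^{2n} U^{2n+1}, where the shown terms are n = 2, 3, 4.
Setting n = 6 gives 8, 12, 13 characters in each block.

AAAAAAAAjjjjjjjjjjjjUUUUUUUUUUUUU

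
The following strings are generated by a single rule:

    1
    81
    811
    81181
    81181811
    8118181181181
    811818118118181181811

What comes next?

Each term (from the third on) is the previous term followed by the one before it: term 3 = 81·1 = 811.
The next term joins 811818118118181181811 and 8118181181181.

8118181181181811818118118181181181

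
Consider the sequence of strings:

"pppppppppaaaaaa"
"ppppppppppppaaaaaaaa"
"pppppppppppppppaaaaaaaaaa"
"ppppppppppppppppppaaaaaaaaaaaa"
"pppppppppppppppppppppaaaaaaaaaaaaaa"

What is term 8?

Each string has the form p^{3n} a^{2n}, where the shown terms are n = 3, 4, 5, 6, 7.
At n = 10 the blocks have lengths 30, 20.

ppppppppppppppppppppppppppppppaaaaaaaaaaaaaaaaaaaa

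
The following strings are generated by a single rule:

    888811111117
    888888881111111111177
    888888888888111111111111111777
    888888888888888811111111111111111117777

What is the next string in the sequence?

The n-th term is 4n 8's then 4n+3 1's then n 7's (n = 1, 2, …).
Setting n = 5 gives 20, 23, 5 characters in each block.

888888888888888888881111111111111111111111177777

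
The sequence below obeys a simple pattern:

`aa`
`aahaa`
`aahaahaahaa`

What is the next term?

Each string is two copies of the previous one joined by 'h'.
One more doubling of aahaahaahaa gives the answer.

aahaahaahaahaahaahaahaa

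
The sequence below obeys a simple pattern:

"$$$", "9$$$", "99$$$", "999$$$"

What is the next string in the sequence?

The strings grow by a fixed prefix 9 each time.
So the next term is 9·999$$$.

9999$$$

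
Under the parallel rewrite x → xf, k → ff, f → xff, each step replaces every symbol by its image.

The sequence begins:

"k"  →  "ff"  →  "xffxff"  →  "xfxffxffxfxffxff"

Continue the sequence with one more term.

Rewriting the 16 symbols of xfxffxffxfxffxff one by one yields xf xff xf xff xff xf xff xff xf xff xf xff xff xf xff xff; concatenated:

xfxffxfxffxffxfxffxffxfxffxfxffxffxfxffxff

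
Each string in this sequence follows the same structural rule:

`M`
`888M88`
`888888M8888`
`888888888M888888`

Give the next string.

888888888888M88888888

Every step adds 888 to the front and 88 to the end of the previous string.
So the next term is 888·888888888M888888·88.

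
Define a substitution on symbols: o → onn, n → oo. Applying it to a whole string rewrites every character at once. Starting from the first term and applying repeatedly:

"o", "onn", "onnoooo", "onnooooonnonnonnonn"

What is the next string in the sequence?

Replace each of the 19 characters of onnooooonnonnonnonn in place — onn oo oo onn onn onn onn onn oo oo onn oo oo onn oo oo onn oo oo — and concatenate.

onnooooonnonnonnonnonnooooonnooooonnooooonnoooo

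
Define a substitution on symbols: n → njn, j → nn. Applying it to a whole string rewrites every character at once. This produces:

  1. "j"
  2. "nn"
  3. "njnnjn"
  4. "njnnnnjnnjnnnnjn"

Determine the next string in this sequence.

njnnnnjnnjnnjnnjnnnnjnnjnnnnjnnjnnjnnjnnnnjn

Replace each of the 16 characters of njnnnnjnnjnnnnjn in place — njn nn njn njn njn njn nn njn njn nn njn njn njn njn nn njn — and concatenate.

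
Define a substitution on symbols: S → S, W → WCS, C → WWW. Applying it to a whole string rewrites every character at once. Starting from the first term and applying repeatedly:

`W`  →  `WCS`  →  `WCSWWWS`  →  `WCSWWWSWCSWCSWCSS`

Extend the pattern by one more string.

WCSWWWSWCSWCSWCSSWCSWWWSWCSWWWSWCSWWWSS

Applying the rule to each of the 17 symbols of WCSWWWSWCSWCSWCSS gives the pieces WCS WWW S WCS WCS WCS S WCS WWW S WCS WWW S WCS WWW S S, which concatenate to the answer.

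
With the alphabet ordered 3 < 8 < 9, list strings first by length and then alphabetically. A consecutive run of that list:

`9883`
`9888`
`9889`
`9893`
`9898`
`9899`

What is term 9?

Stepping forward 3 times from 9899: 9899 → 9933 → 9938, then the target.

9939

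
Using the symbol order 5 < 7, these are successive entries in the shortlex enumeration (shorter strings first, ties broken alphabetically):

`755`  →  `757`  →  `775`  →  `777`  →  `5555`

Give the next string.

Find the rightmost character of 5555 below 7, bump it to the next letter, and reset everything to its right to 5.

5557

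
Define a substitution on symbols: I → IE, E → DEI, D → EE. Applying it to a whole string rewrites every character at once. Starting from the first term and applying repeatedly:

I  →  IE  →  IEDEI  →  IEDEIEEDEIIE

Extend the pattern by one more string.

Apply φ to IEDEIEEDEIIE symbol by symbol: I→IE, E→DEI, D→EE, E→DEI, I→IE, E→DEI, E→DEI, D→EE, E→DEI, I→IE, I→IE, E→DEI; joined: IE DEI EE DEI IE DEI DEI EE DEI IE IE DEI.

IEDEIEEDEIIEDEIDEIEEDEIIEIEDEI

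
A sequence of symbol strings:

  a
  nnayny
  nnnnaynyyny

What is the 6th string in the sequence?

s(k+1) = nn·s(k)·yny, so each term gains nn as a prefix and yny as a suffix.
From nnnnaynyyny, 3 further steps: nnnnaynyyny → nnnnnnaynyynyyny → nnnnnnnnaynyynyynyyny → (answer).

nnnnnnnnnnaynyynyynyynyyny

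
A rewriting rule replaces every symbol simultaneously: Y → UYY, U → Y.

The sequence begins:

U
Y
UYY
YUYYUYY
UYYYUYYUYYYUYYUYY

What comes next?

φ(UYYYUYYUYYYUYYUYY) expands symbol-by-symbol to Y UYY UYY UYY Y UYY UYY Y UYY UYY UYY Y UYY UYY Y UYY UYY; joining the 17 pieces gives the next term.

YUYYUYYUYYYUYYUYYYUYYUYYUYYYUYYUYYYUYYUYY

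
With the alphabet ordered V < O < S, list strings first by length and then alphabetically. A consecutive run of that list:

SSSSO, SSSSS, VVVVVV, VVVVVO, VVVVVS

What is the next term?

Treat VVVVVS as a base-3 numeral over the given alphabet and add one, carrying through any trailing S's.

VVVVOV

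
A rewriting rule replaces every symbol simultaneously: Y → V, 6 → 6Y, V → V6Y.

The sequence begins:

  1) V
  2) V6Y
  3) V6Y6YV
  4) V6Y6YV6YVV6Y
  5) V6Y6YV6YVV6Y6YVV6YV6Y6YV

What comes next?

Rewriting the 24 symbols of V6Y6YV6YVV6Y6YVV6YV6Y6YV one by one yields V6Y 6Y V 6Y V V6Y 6Y V V6Y V6Y 6Y V 6Y V V6Y V6Y 6Y V V6Y 6Y V 6Y V V6Y; concatenated:

V6Y6YV6YVV6Y6YVV6YV6Y6YV6YVV6YV6Y6YVV6Y6YV6YVV6Y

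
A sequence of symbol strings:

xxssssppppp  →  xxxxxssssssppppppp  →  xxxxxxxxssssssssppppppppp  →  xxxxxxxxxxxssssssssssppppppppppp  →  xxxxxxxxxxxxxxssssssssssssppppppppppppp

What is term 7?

xxxxxxxxxxxxxxxxxxxxssssssssssssssssppppppppppppppppp

Each string has the form x^{3n-1} s^{2n+2} p^{2n+3} (n = 1, 2, …).
Setting n = 7 gives 20, 16, 17 characters in each block.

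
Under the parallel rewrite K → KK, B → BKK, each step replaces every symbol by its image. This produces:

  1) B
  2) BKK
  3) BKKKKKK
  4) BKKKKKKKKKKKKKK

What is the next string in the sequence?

Applying the rule to each of the 15 symbols of BKKKKKKKKKKKKKK gives the pieces BKK KK KK KK KK KK KK KK KK KK KK KK KK KK KK, which concatenate to the answer.

BKKKKKKKKKKKKKKKKKKKKKKKKKKKKKK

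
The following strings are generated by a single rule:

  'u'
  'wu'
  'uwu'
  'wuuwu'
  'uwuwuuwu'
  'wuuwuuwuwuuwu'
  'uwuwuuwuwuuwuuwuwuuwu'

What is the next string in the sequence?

wuuwuuwuwuuwuuwuwuuwuwuuwuuwuwuuwu

From term 3 onward, concatenate the second-to-last term with the last: u·wu = uwu, wu·uwu = wuuwu, …
The next term joins wuuwuuwuwuuwu and uwuwuuwuwuuwuuwuwuuwu.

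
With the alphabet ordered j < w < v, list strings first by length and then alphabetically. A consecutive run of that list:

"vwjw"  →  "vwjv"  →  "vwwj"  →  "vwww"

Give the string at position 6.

vwvj

Stepping forward 2 times from vwww: vwww → vwwv, then the target.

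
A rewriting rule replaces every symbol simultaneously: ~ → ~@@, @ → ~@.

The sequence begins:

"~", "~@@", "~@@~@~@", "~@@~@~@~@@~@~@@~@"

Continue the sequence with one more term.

Rewriting the 17 symbols of ~@@~@~@~@@~@~@@~@ one by one yields ~@@ ~@ ~@ ~@@ ~@ ~@@ ~@ ~@@ ~@ ~@ ~@@ ~@ ~@@ ~@ ~@ ~@@ ~@; concatenated:

~@@~@~@~@@~@~@@~@~@@~@~@~@@~@~@@~@~@~@@~@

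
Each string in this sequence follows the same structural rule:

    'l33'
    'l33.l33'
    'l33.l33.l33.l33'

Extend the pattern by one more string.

Each string is two copies of the previous one joined by '.'.
Doubling l33.l33.l33.l33 with '.' between the halves:

l33.l33.l33.l33.l33.l33.l33.l33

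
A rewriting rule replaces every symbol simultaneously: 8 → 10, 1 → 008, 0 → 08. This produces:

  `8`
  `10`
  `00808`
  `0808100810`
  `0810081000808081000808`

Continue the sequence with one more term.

08100080808100080808081008100810008080808100810

Applying the rule to each of the 22 symbols of 0810081000808081000808 gives the pieces 08 10 008 08 08 10 008 08 08 08 10 08 10 08 10 008 08 08 08 10 08 10, which concatenate to the answer.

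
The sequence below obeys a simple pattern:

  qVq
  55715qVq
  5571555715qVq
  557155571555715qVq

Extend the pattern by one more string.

Each term is the previous one with 55715 prepended.
One more step from 557155571555715qVq gives the answer.

55715557155571555715qVq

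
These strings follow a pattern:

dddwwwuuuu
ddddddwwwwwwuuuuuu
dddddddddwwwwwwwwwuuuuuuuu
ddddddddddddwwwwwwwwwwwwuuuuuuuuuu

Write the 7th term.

Term n consists of 3n d's, followed by 3n w's, followed by 2n+2 u's (n = 1, 2, …).
For term 7, n = 7, so the run lengths are 21, 21, 16.

dddddddddddddddddddddwwwwwwwwwwwwwwwwwwwwwuuuuuuuuuuuuuuuu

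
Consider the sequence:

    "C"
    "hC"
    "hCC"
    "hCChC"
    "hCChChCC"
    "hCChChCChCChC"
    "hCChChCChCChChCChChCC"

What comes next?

hCChChCChCChChCChChCChCChChCChCChC

From term 3 onward, concatenate the last term with the second-to-last: hC·C = hCC, hCC·hC = hCChC, …
Continuing: hCChChCChCChChCChChCC · hCChChCChCChC gives term 8.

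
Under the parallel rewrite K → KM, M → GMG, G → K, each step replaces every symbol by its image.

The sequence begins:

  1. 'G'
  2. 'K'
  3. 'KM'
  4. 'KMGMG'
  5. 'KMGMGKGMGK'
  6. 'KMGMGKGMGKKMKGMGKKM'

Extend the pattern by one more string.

KMGMGKGMGKKMKGMGKKMKMGMGKMKGMGKKMKMGMG

Replace each of the 19 characters of KMGMGKGMGKKMKGMGKKM in place — KM GMG K GMG K KM K GMG K KM KM GMG KM K GMG K KM KM GMG — and concatenate.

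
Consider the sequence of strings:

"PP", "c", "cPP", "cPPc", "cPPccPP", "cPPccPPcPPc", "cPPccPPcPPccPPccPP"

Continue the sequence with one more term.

cPPccPPcPPccPPccPPcPPccPPcPPc

Each term (from the third on) is the previous term followed by the one before it: term 3 = c·PP = cPP.
Continuing: cPPccPPcPPccPPccPP · cPPccPPcPPc gives term 8.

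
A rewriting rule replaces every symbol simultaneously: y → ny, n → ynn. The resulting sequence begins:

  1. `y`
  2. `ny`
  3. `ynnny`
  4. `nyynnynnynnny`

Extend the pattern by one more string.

Rewriting the 13 symbols of nyynnynnynnny one by one yields ynn ny ny ynn ynn ny ynn ynn ny ynn ynn ynn ny; concatenated:

ynnnynyynnynnnyynnynnnyynnynnynnny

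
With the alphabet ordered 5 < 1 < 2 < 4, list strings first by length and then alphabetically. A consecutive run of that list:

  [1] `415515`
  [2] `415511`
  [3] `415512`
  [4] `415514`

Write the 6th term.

415521

Stepping forward 2 times from 415514: 415514 → 415525, then the target.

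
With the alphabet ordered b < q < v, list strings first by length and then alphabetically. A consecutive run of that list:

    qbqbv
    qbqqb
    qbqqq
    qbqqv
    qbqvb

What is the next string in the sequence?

Treat qbqvb as a base-3 numeral over the given alphabet and add one, carrying through any trailing v's.

qbqvq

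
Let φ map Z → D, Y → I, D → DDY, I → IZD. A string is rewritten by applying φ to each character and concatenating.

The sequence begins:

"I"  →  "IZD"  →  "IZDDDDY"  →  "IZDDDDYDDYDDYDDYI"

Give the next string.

Replace each of the 17 characters of IZDDDDYDDYDDYDDYI in place — IZD D DDY DDY DDY DDY I DDY DDY I DDY DDY I DDY DDY I IZD — and concatenate.

IZDDDDYDDYDDYDDYIDDYDDYIDDYDDYIDDYDDYIIZD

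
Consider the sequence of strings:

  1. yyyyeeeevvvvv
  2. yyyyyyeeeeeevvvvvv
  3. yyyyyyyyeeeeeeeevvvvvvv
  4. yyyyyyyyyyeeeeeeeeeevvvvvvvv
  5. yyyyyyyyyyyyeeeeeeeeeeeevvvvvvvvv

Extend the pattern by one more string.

The n-th term is 2n y's then 2n e's then n+3 v's, where the shown terms are n = 2, 3, 4, 5, 6.
Setting n = 7 gives 14, 14, 10 characters in each block.

yyyyyyyyyyyyyyeeeeeeeeeeeeeevvvvvvvvvv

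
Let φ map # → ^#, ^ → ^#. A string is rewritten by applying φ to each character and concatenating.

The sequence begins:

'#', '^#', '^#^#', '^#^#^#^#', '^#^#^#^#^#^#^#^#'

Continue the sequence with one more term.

Replace each of the 16 characters of ^#^#^#^#^#^#^#^# in place — ^# ^# ^# ^# ^# ^# ^# ^# ^# ^# ^# ^# ^# ^# ^# ^# — and concatenate.

^#^#^#^#^#^#^#^#^#^#^#^#^#^#^#^#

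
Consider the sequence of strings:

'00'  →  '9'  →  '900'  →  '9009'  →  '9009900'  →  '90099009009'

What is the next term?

From term 3 onward, concatenate the last term with the second-to-last: 9·00 = 900, 900·9 = 9009, …
The next term joins 90099009009 and 9009900.

900990090099009900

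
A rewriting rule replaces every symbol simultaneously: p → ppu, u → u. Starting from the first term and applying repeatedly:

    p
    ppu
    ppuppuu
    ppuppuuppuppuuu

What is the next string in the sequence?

φ(ppuppuuppuppuuu) expands symbol-by-symbol to ppu ppu u ppu ppu u u ppu ppu u ppu ppu u u u; joining the 15 pieces gives the next term.

ppuppuuppuppuuuppuppuuppuppuuuu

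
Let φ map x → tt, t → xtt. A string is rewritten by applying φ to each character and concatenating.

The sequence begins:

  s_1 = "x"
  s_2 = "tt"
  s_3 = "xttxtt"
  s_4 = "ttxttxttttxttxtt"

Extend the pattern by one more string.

Rewriting the 16 symbols of ttxttxttttxttxtt one by one yields xtt xtt tt xtt xtt tt xtt xtt xtt xtt tt xtt xtt tt xtt xtt; concatenated:

xttxttttxttxttttxttxttxttxttttxttxttttxttxtt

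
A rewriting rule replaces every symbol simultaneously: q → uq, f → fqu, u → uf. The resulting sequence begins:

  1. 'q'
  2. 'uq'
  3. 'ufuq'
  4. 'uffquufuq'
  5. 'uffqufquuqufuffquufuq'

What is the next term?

uffqufquuquffquuqufufuquffquuffqufquuqufuffquufuq

Replace each of the 21 characters of uffqufquuqufuffquufuq in place — uf fqu fqu uq uf fqu uq uf uf uq uf fqu uf fqu fqu uq uf uf fqu uf uq — and concatenate.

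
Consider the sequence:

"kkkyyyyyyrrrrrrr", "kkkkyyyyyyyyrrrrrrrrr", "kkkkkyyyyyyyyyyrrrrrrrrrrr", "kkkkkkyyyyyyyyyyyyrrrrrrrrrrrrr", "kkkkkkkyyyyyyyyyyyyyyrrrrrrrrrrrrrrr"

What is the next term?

The n-th term is n k's then 2n y's then 2n+1 r's, where the shown terms are n = 3, 4, 5, 6, 7.
At n = 8 the blocks have lengths 8, 16, 17.

kkkkkkkkyyyyyyyyyyyyyyyyrrrrrrrrrrrrrrrrr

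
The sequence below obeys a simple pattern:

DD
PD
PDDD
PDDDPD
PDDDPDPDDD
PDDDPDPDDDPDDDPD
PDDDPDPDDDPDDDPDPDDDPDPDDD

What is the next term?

Each term (from the third on) is the previous term followed by the one before it: term 3 = PD·DD = PDDD.
So term 8 is PDDDPDPDDDPDDDPDPDDDPDPDDD·PDDDPDPDDDPDDDPD.

PDDDPDPDDDPDDDPDPDDDPDPDDDPDDDPDPDDDPDDDPD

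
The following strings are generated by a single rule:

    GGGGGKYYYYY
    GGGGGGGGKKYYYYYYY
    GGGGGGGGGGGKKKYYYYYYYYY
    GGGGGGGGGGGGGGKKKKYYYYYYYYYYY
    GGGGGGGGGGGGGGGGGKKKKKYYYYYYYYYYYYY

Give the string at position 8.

The n-th term is 3n+2 G's then n K's then 2n+3 Y's (n = 1, 2, …).
Setting n = 8 gives 26, 8, 19 characters in each block.

GGGGGGGGGGGGGGGGGGGGGGGGGGKKKKKKKKYYYYYYYYYYYYYYYYYYY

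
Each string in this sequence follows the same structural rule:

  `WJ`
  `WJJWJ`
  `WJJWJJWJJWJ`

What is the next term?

Each string is two copies of the previous one joined by 'J'.
So the next term is two copies of WJJWJJWJJWJ with 'J' between the halves.

WJJWJJWJJWJJWJJWJJWJJWJ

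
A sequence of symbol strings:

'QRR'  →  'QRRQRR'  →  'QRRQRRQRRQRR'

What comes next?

s(k+1) = s(k)·s(k) — each term doubles the last.
One more doubling of QRRQRRQRRQRR gives the answer.

QRRQRRQRRQRRQRRQRRQRRQRR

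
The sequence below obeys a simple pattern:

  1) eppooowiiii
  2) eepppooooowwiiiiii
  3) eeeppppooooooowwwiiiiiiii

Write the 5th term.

Term n consists of n-1 e's, followed by n p's, followed by 2n-1 o's, followed by n-1 w's, followed by 2n i's, where the shown terms are n = 2, 3, 4.
For term 5, n = 6, so the run lengths are 5, 6, 11, 5, 12.

eeeeeppppppooooooooooowwwwwiiiiiiiiiiii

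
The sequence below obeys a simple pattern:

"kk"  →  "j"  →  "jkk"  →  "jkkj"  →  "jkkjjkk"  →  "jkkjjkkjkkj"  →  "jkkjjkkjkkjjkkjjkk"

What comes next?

From term 3 onward, concatenate the last term with the second-to-last: j·kk = jkk, jkk·j = jkkj, …
The next term joins jkkjjkkjkkjjkkjjkk and jkkjjkkjkkj.

jkkjjkkjkkjjkkjjkkjkkjjkkjkkj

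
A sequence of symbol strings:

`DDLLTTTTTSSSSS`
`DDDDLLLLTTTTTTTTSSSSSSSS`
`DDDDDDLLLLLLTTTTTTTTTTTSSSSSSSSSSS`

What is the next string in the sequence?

Term n consists of 2n-2 D's, followed by 2n-2 L's, followed by 3n-1 T's, followed by 3n-1 S's, where the shown terms are n = 2, 3, 4.
For the next term, n = 5, so the run lengths are 8, 8, 14, 14.

DDDDDDDDLLLLLLLLTTTTTTTTTTTTTTSSSSSSSSSSSSSS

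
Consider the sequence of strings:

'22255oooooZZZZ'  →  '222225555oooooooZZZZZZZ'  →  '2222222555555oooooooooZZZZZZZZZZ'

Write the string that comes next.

The n-th term is 2n+1 2's then 2n 5's then 2n+3 o's then 3n+1 Z's (n = 1, 2, …).
For the next term, n = 4, so the run lengths are 9, 8, 11, 13.

22222222255555555oooooooooooZZZZZZZZZZZZZ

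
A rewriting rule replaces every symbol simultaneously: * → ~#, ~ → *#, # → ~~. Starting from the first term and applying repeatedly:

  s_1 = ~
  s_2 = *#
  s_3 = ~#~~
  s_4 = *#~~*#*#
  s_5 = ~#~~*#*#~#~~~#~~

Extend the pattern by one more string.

*#~~*#*#~#~~~#~~*#~~*#*#*#~~*#*#

φ(~#~~*#*#~#~~~#~~) expands symbol-by-symbol to *# ~~ *# *# ~# ~~ ~# ~~ *# ~~ *# *# *# ~~ *# *#; joining the 16 pieces gives the next term.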